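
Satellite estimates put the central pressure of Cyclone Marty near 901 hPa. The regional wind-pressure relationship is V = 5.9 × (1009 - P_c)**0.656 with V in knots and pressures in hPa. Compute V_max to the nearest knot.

ΔP = 1009 − 901 = 108 hPa.
108^0.656 ≈ 21.574.
V ≈ 5.9 × 21.574 ≈ 127.3 kt.

127 kt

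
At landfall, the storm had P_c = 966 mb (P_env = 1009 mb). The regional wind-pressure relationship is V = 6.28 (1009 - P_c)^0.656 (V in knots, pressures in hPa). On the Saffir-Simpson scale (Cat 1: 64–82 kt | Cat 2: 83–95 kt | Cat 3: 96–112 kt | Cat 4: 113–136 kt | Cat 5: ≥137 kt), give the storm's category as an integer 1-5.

ΔP = 1009 − 966 = 43 mb.
V ≈ 6.28 × 43^0.656 = 6.28 × 11.79 ≈ 74 kt.
74 kt falls in the Category 1 band.

1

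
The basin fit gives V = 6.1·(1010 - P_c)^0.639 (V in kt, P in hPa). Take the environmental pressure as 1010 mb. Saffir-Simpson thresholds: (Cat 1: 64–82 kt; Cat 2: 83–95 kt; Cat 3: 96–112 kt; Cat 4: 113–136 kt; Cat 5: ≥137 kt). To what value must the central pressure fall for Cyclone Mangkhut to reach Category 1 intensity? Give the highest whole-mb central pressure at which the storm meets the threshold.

970 mb

Category 1 begins at V = 64 kt.
Required ΔP = (64/6.1)^(1/0.639) = 10.492^1.565 ≈ 39.59 mb.
P_c ≤ 1010 − 39.59 = 970.41, so the highest integer P_c is 970 mb.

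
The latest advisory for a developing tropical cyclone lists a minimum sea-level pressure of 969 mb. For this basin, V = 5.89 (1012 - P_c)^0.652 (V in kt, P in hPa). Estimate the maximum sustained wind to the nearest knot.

ΔP = 1012 − 969 = 43 mb.
43^0.652 ≈ 11.615.
V ≈ 5.89 × 11.615 ≈ 68.4 kt.

68 kt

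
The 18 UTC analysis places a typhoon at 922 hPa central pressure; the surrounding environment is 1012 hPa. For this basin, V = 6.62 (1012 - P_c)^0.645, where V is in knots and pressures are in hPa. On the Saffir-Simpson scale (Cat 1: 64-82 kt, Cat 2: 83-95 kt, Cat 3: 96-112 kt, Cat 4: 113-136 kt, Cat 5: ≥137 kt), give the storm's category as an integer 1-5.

ΔP = 1012 − 922 = 90 hPa.
V ≈ 6.62 × 90^0.645 = 6.62 × 18.22 ≈ 121 kt.
121 kt falls in the Category 4 band.

4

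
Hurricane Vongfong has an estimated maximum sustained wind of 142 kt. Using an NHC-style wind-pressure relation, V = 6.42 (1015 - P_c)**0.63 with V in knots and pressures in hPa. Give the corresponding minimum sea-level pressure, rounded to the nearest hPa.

ΔP = (V / 6.42)^(1/0.63) = (142/6.42)^1.587.
142/6.42 = 22.118; 22.118^1.587 ≈ 136.31 hPa.
P_c = 1015 − 136.31 = 878.69 ≈ 879 hPa.

879 hPa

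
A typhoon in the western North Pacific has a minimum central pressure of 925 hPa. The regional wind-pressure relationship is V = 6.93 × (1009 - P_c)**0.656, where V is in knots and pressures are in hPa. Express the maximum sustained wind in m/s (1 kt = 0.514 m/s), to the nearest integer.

ΔP = 1009 − 925 = 84 hPa.
V ≈ 6.93 × 84^0.656 = 6.93 × 18.295 ≈ 126.783 kt.
126.783 × 0.514 ≈ 65.17 m/s → 65 m/s.

65 m/s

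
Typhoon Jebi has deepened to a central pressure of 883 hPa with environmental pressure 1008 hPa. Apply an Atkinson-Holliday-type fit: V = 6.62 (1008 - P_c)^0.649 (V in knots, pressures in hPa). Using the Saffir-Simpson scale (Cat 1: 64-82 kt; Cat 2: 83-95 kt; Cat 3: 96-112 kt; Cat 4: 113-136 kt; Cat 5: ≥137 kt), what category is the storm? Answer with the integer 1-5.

5

ΔP = 1008 − 883 = 125 hPa.
V ≈ 6.62 × 125^0.649 = 6.62 × 22.96 ≈ 152 kt.
152 kt falls in the Category 5 band.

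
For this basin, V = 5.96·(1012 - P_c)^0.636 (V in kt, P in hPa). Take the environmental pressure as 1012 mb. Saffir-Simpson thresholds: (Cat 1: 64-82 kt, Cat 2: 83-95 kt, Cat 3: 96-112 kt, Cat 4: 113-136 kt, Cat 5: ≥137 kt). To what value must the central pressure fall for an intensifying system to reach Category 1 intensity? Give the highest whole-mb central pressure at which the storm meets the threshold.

Category 1 begins at V = 64 kt.
Required ΔP = (64/5.96)^(1/0.636) = 10.738^1.572 ≈ 41.78 mb.
P_c ≤ 1012 − 41.78 = 970.22, so the highest integer P_c is 970 mb.

970 mb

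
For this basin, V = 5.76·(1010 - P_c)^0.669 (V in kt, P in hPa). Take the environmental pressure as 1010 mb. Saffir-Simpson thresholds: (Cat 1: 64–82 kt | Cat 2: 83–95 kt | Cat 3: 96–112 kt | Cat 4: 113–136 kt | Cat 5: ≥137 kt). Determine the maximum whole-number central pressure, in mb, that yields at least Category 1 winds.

Category 1 begins at V = 64 kt.
Required ΔP = (64/5.76)^(1/0.669) = 11.111^1.495 ≈ 36.57 mb.
P_c ≤ 1010 − 36.57 = 973.43, so the highest integer P_c is 973 mb.

973 mb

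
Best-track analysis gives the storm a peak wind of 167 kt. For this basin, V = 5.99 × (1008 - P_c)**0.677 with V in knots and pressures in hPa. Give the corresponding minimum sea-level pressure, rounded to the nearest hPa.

ΔP = (V / 5.99)^(1/0.677) = (167/5.99)^1.477.
167/5.99 = 27.880; 27.880^1.477 ≈ 136.41 hPa.
P_c = 1008 − 136.41 = 871.59 ≈ 872 hPa.

872 hPa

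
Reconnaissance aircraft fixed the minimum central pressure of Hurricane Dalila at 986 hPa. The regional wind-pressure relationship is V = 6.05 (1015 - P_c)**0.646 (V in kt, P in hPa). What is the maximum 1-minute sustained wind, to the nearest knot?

ΔP = 1015 − 986 = 29 hPa.
29^0.646 ≈ 8.805.
V ≈ 6.05 × 8.805 ≈ 53.3 kt.

53 kt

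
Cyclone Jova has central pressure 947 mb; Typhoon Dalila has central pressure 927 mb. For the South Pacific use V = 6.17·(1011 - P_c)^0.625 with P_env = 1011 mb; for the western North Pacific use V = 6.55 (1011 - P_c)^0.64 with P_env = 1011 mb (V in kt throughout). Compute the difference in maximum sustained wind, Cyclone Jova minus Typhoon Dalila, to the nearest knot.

Cyclone Jova: ΔP = 64; V ≈ 6.17 × 64^0.625 ≈ 83.01 kt.
Typhoon Dalila: ΔP = 84; V ≈ 6.55 × 84^0.64 ≈ 111.63 kt.
Difference ≈ 83.01 − 111.63 = -28.62 → -29 kt.

-29 kt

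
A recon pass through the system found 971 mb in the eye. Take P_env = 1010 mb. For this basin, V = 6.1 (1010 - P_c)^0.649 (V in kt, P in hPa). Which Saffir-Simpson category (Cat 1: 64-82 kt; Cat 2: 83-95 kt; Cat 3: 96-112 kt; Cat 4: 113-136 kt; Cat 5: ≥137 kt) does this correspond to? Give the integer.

ΔP = 1010 − 971 = 39 mb.
V ≈ 6.1 × 39^0.649 = 6.1 × 10.78 ≈ 66 kt.
66 kt falls in the Category 1 band.

1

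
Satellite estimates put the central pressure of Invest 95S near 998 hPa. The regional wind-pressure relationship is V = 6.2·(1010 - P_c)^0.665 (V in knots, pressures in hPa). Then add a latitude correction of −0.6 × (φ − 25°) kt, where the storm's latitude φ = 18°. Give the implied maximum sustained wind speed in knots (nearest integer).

37 kt

ΔP = 1010 − 998 = 12 hPa.
12^0.665 ≈ 5.220.
V ≈ 6.2 × 5.220 ≈ 32.4 kt.
Latitude correction: −0.6 × (18 − 25) = 4.2 kt.
Corrected V ≈ 36.6 kt → 37 kt.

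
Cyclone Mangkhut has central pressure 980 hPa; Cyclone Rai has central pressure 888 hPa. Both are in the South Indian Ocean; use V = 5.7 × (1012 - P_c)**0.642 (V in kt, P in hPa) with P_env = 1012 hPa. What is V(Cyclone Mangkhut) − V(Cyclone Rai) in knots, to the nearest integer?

Cyclone Mangkhut: ΔP = 32; V ≈ 5.7 × 32^0.642 ≈ 52.74 kt.
Cyclone Rai: ΔP = 124; V ≈ 5.7 × 124^0.642 ≈ 125.85 kt.
Difference ≈ 52.74 − 125.85 = -73.11 → -73 kt.

-73 kt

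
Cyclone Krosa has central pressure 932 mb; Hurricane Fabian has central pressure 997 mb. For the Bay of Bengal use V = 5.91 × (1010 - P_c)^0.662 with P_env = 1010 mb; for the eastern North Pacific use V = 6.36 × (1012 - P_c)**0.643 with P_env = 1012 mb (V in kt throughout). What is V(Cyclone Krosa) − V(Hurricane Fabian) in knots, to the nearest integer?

69 kt

Cyclone Krosa: ΔP = 78; V ≈ 5.91 × 78^0.662 ≈ 105.72 kt.
Hurricane Fabian: ΔP = 15; V ≈ 6.36 × 15^0.643 ≈ 36.28 kt.
Difference ≈ 105.72 − 36.28 = 69.44 → 69 kt.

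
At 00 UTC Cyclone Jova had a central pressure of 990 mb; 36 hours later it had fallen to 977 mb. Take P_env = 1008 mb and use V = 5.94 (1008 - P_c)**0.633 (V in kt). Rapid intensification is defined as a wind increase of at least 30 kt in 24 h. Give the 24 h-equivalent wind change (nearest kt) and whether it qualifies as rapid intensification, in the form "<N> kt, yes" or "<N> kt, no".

V₁: ΔP = 18, V ≈ 5.94 × 18^0.633 ≈ 37.01 kt.
V₂: ΔP = 31, V ≈ 5.94 × 31^0.633 ≈ 52.22 kt.
ΔV over 36 h = 15.21 kt → 24 h equivalent = 15.21 × 24/36 ≈ 10.14 kt.
10 kt < 30 kt ⇒ not rapid intensification.

10 kt, no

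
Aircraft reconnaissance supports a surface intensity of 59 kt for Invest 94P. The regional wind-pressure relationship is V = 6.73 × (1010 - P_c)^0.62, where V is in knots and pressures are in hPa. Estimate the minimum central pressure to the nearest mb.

977 mb

ΔP = (V / 6.73)^(1/0.62) = (59/6.73)^1.613.
59/6.73 = 8.767; 8.767^1.613 ≈ 33.17 mb.
P_c = 1010 − 33.17 = 976.83 ≈ 977 mb.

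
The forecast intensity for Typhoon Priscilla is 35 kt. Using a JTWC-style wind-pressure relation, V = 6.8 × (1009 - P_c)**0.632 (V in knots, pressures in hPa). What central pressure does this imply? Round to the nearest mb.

996 mb

ΔP = (V / 6.8)^(1/0.632) = (35/6.8)^1.582.
35/6.8 = 5.147; 5.147^1.582 ≈ 13.36 mb.
P_c = 1009 − 13.36 = 995.64 ≈ 996 mb.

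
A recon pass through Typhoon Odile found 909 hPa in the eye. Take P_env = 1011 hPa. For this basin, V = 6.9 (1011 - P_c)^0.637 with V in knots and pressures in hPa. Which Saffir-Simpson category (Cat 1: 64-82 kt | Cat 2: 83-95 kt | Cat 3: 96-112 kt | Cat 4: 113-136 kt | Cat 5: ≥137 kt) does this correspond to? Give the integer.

4

ΔP = 1011 − 909 = 102 hPa.
V ≈ 6.9 × 102^0.637 = 6.9 × 19.03 ≈ 131 kt.
131 kt falls in the Category 4 band.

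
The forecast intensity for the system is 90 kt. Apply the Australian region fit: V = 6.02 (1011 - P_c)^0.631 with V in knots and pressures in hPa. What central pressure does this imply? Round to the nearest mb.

ΔP = (V / 6.02)^(1/0.631) = (90/6.02)^1.585.
90/6.02 = 14.950; 14.950^1.585 ≈ 72.70 mb.
P_c = 1011 − 72.70 = 938.30 ≈ 938 mb.

938 mb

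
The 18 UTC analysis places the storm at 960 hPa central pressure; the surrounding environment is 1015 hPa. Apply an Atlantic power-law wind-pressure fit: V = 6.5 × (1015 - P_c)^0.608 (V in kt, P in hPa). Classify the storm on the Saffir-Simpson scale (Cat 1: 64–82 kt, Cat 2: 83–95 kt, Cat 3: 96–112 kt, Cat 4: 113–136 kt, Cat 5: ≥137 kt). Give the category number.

ΔP = 1015 − 960 = 55 hPa.
V ≈ 6.5 × 55^0.608 = 6.5 × 11.43 ≈ 74 kt.
74 kt falls in the Category 1 band.

1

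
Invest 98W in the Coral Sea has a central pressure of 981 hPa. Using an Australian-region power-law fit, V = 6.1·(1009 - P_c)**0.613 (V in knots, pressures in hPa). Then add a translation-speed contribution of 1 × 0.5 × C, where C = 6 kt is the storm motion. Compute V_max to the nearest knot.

50 kt

ΔP = 1009 − 981 = 28 hPa.
28^0.613 ≈ 7.711.
V ≈ 6.1 × 7.711 ≈ 47.0 kt.
Translation term: 1 × 0.5 × 6 = 3 kt.
Corrected V ≈ 50 kt → 50 kt.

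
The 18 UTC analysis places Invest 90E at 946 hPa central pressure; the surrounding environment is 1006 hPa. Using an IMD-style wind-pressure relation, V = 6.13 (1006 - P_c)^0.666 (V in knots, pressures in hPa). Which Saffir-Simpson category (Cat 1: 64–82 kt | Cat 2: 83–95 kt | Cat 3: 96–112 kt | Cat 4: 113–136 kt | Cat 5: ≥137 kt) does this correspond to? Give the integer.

ΔP = 1006 − 946 = 60 hPa.
V ≈ 6.13 × 60^0.666 = 6.13 × 15.28 ≈ 94 kt.
94 kt falls in the Category 2 band.

2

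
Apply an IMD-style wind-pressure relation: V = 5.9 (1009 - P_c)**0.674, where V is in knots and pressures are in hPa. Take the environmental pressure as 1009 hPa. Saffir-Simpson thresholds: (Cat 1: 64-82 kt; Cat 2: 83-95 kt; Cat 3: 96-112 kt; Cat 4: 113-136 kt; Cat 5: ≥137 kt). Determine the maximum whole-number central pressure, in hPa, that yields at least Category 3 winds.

Category 3 begins at V = 96 kt.
Required ΔP = (96/5.9)^(1/0.674) = 16.271^1.484 ≈ 62.71 hPa.
P_c ≤ 1009 − 62.71 = 946.29, so the highest integer P_c is 946 hPa.

946 hPa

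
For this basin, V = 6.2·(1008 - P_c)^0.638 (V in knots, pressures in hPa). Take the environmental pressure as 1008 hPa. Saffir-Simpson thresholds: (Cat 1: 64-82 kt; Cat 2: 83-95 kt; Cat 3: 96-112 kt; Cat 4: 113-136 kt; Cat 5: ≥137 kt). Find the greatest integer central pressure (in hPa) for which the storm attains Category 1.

969 hPa

Category 1 begins at V = 64 kt.
Required ΔP = (64/6.2)^(1/0.638) = 10.323^1.567 ≈ 38.82 hPa.
P_c ≤ 1008 − 38.82 = 969.18, so the highest integer P_c is 969 hPa.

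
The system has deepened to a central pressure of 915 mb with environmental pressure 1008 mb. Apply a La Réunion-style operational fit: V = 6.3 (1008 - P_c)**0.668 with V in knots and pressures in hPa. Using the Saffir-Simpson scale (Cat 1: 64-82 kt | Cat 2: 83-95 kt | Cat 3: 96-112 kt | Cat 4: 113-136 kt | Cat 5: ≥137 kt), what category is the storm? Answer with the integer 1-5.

4

ΔP = 1008 − 915 = 93 mb.
V ≈ 6.3 × 93^0.668 = 6.3 × 20.65 ≈ 130 kt.
130 kt falls in the Category 4 band.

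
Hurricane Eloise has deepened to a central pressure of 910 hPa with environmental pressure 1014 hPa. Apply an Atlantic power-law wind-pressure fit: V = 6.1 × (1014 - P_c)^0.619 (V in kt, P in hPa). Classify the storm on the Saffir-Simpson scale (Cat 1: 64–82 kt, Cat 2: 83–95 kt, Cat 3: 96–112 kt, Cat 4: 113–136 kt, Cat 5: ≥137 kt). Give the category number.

ΔP = 1014 − 910 = 104 hPa.
V ≈ 6.1 × 104^0.619 = 6.1 × 17.72 ≈ 108 kt.
108 kt falls in the Category 3 band.

3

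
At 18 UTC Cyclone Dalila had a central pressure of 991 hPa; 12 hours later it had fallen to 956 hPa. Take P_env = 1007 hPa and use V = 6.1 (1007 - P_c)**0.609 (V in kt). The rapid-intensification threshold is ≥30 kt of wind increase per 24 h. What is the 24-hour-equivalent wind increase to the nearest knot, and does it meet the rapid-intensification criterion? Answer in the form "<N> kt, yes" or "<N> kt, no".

V₁: ΔP = 16, V ≈ 6.1 × 16^0.609 ≈ 33.01 kt.
V₂: ΔP = 51, V ≈ 6.1 × 51^0.609 ≈ 66.87 kt.
ΔV over 12 h = 33.86 kt → 24 h equivalent = 33.86 × 24/12 ≈ 67.72 kt.
68 kt ≥ 30 kt ⇒ rapid intensification.

68 kt, yes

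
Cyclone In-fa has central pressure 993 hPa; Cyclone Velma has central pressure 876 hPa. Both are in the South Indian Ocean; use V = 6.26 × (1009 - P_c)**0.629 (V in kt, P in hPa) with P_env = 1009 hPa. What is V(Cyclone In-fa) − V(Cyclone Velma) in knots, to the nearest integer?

-100 kt

Cyclone In-fa: ΔP = 16; V ≈ 6.26 × 16^0.629 ≈ 35.81 kt.
Cyclone Velma: ΔP = 133; V ≈ 6.26 × 133^0.629 ≈ 135.67 kt.
Difference ≈ 35.81 − 135.67 = -99.86 → -100 kt.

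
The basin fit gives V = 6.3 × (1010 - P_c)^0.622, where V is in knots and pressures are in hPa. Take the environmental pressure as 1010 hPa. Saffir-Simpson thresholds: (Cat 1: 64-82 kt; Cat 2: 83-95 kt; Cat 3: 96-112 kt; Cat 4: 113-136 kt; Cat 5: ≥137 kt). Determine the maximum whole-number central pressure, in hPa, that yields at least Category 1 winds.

968 hPa

Category 1 begins at V = 64 kt.
Required ΔP = (64/6.3)^(1/0.622) = 10.159^1.608 ≈ 41.56 hPa.
P_c ≤ 1010 − 41.56 = 968.44, so the highest integer P_c is 968 hPa.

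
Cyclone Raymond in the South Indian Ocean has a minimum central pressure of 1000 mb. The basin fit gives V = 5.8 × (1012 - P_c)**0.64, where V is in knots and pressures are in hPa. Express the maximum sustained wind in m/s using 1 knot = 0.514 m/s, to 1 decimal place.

ΔP = 1012 − 1000 = 12 mb.
V ≈ 5.8 × 12^0.64 = 5.8 × 4.905 ≈ 28.451 kt.
28.451 × 0.514 ≈ 14.62 m/s → 14.6 m/s.

14.6 m/s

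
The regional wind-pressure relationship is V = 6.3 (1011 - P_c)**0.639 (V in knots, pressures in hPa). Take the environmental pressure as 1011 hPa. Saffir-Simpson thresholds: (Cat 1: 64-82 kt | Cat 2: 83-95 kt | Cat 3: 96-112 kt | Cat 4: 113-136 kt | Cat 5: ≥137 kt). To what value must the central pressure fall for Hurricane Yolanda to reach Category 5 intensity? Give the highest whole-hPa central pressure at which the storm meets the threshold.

Category 5 begins at V = 137 kt.
Required ΔP = (137/6.3)^(1/0.639) = 21.746^1.565 ≈ 123.86 hPa.
P_c ≤ 1011 − 123.86 = 887.14, so the highest integer P_c is 887 hPa.

887 hPa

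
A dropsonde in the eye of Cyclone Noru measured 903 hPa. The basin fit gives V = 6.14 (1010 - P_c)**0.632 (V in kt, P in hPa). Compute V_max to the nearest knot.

ΔP = 1010 − 903 = 107 hPa.
107^0.632 ≈ 19.168.
V ≈ 6.14 × 19.168 ≈ 117.7 kt.

118 kt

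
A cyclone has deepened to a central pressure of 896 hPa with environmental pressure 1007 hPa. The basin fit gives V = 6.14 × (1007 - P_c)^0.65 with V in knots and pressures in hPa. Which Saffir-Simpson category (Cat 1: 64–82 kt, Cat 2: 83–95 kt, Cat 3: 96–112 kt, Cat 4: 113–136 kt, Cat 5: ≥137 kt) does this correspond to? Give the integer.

4

ΔP = 1007 − 896 = 111 hPa.
V ≈ 6.14 × 111^0.65 = 6.14 × 21.35 ≈ 131 kt.
131 kt falls in the Category 4 band.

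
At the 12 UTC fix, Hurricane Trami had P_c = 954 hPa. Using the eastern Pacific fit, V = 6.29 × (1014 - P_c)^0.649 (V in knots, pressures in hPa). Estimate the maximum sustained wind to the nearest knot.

ΔP = 1014 − 954 = 60 hPa.
60^0.649 ≈ 14.257.
V ≈ 6.29 × 14.257 ≈ 89.7 kt.

90 kt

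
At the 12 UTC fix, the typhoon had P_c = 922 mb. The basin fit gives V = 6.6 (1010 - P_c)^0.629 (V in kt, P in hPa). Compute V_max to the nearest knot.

ΔP = 1010 − 922 = 88 mb.
88^0.629 ≈ 16.714.
V ≈ 6.6 × 16.714 ≈ 110.3 kt.

110 kt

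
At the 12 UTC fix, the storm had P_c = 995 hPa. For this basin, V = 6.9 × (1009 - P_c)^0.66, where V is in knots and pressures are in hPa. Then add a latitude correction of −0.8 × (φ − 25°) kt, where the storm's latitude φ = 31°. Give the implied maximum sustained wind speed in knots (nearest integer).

ΔP = 1009 − 995 = 14 hPa.
14^0.66 ≈ 5.707.
V ≈ 6.9 × 5.707 ≈ 39.4 kt.
Latitude correction: −0.8 × (31 − 25) = -4.8 kt.
Corrected V ≈ 34.6 kt → 35 kt.

35 kt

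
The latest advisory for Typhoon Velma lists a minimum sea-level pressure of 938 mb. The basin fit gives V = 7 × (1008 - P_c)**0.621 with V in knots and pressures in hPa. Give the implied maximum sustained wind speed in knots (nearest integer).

98 kt

ΔP = 1008 − 938 = 70 mb.
70^0.621 ≈ 13.990.
V ≈ 7 × 13.990 ≈ 97.9 kt.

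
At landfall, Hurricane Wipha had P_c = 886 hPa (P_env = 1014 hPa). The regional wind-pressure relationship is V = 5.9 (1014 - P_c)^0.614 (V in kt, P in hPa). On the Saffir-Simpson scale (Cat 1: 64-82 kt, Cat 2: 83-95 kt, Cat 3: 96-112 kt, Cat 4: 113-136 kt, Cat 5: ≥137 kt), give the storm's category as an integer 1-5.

4

ΔP = 1014 − 886 = 128 hPa.
V ≈ 5.9 × 128^0.614 = 5.9 × 19.67 ≈ 116 kt.
116 kt falls in the Category 4 band.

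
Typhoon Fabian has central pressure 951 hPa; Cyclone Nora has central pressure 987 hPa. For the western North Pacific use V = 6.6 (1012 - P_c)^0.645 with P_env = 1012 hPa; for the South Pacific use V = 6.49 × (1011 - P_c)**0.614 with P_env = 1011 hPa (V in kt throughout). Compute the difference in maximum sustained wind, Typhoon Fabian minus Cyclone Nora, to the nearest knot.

Typhoon Fabian: ΔP = 61; V ≈ 6.6 × 61^0.645 ≈ 93.56 kt.
Cyclone Nora: ΔP = 24; V ≈ 6.49 × 24^0.614 ≈ 45.68 kt.
Difference ≈ 93.56 − 45.68 = 47.88 → 48 kt.

48 kt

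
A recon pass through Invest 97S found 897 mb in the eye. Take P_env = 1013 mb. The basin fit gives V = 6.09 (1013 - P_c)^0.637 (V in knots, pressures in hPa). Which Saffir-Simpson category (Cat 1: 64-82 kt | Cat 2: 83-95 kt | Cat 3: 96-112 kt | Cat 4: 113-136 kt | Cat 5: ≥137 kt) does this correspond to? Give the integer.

ΔP = 1013 − 897 = 116 mb.
V ≈ 6.09 × 116^0.637 = 6.09 × 20.66 ≈ 126 kt.
126 kt falls in the Category 4 band.

4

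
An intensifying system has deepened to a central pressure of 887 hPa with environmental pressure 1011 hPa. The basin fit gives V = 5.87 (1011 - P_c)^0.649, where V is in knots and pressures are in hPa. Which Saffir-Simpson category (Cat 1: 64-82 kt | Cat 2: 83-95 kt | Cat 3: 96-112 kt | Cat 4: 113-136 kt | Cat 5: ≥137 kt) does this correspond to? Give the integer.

ΔP = 1011 − 887 = 124 hPa.
V ≈ 5.87 × 124^0.649 = 5.87 × 22.84 ≈ 134 kt.
134 kt falls in the Category 4 band.

4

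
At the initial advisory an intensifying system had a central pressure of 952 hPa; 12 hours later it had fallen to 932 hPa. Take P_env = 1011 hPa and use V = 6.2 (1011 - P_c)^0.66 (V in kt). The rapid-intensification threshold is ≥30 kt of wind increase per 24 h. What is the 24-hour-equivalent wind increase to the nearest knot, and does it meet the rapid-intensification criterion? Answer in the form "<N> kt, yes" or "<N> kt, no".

39 kt, yes

V₁: ΔP = 59, V ≈ 6.2 × 59^0.66 ≈ 91.44 kt.
V₂: ΔP = 79, V ≈ 6.2 × 79^0.66 ≈ 110.87 kt.
ΔV over 12 h = 19.43 kt → 24 h equivalent = 19.43 × 24/12 ≈ 38.86 kt.
39 kt ≥ 30 kt ⇒ rapid intensification.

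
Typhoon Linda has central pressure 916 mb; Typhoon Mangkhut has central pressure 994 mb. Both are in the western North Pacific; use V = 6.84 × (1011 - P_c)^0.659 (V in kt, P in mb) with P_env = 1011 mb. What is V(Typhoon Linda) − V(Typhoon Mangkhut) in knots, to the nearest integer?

Typhoon Linda: ΔP = 95; V ≈ 6.84 × 95^0.659 ≈ 137.52 kt.
Typhoon Mangkhut: ΔP = 17; V ≈ 6.84 × 17^0.659 ≈ 44.25 kt.
Difference ≈ 137.52 − 44.25 = 93.27 → 93 kt.

93 kt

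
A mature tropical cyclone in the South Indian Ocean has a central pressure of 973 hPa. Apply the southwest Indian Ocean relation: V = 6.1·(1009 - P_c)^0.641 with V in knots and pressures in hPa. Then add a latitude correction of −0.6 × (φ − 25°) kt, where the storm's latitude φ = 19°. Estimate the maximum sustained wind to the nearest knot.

64 kt

ΔP = 1009 − 973 = 36 hPa.
36^0.641 ≈ 9.945.
V ≈ 6.1 × 9.945 ≈ 60.7 kt.
Latitude correction: −0.6 × (19 − 25) = 3.6 kt.
Corrected V ≈ 64.3 kt → 64 kt.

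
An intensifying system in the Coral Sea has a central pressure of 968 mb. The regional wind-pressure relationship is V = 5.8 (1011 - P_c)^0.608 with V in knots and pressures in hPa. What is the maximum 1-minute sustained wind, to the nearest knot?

57 kt

ΔP = 1011 − 968 = 43 mb.
43^0.608 ≈ 9.843.
V ≈ 5.8 × 9.843 ≈ 57.1 kt.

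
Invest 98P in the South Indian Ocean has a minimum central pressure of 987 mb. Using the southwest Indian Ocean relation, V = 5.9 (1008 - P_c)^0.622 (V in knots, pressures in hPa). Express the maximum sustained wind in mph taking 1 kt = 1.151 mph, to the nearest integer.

ΔP = 1008 − 987 = 21 mb.
V ≈ 5.9 × 21^0.622 = 5.9 × 6.644 ≈ 39.199 kt.
39.199 × 1.151 ≈ 45.12 mph → 45 mph.

45 mph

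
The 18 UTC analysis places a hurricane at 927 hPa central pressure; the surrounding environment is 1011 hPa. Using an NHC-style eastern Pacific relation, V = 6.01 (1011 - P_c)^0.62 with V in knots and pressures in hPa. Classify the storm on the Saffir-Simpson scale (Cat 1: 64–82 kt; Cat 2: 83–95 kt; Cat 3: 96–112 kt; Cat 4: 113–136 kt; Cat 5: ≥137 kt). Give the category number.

ΔP = 1011 − 927 = 84 hPa.
V ≈ 6.01 × 84^0.62 = 6.01 × 15.60 ≈ 94 kt.
94 kt falls in the Category 2 band.

2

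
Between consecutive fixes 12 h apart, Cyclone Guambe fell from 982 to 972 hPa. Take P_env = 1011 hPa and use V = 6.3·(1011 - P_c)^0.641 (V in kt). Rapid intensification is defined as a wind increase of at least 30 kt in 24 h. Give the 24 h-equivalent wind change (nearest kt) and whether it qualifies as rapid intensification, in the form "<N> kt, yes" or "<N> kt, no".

V₁: ΔP = 29, V ≈ 6.3 × 29^0.641 ≈ 54.54 kt.
V₂: ΔP = 39, V ≈ 6.3 × 39^0.641 ≈ 65.95 kt.
ΔV over 12 h = 11.41 kt → 24 h equivalent = 11.41 × 24/12 ≈ 22.82 kt.
23 kt < 30 kt ⇒ not rapid intensification.

23 kt, no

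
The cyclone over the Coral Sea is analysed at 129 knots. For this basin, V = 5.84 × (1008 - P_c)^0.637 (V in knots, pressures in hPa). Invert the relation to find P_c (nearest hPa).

ΔP = (V / 5.84)^(1/0.637) = (129/5.84)^1.570.
129/5.84 = 22.089; 22.089^1.570 ≈ 128.87 hPa.
P_c = 1008 − 128.87 = 879.13 ≈ 879 hPa.

879 hPa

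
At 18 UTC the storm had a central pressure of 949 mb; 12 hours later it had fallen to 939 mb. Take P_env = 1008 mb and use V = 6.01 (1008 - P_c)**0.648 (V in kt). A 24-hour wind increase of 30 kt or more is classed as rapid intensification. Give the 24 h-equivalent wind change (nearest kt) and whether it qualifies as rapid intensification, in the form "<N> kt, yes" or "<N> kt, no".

V₁: ΔP = 59, V ≈ 6.01 × 59^0.648 ≈ 84.41 kt.
V₂: ΔP = 69, V ≈ 6.01 × 69^0.648 ≈ 93.42 kt.
ΔV over 12 h = 9.01 kt → 24 h equivalent = 9.01 × 24/12 ≈ 18.02 kt.
18 kt < 30 kt ⇒ not rapid intensification.

18 kt, no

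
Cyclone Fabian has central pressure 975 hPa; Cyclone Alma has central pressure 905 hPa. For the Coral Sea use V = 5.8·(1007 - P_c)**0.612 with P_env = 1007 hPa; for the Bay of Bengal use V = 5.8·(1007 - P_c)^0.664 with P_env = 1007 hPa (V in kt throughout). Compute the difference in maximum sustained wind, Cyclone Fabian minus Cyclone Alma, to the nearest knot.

-77 kt

Cyclone Fabian: ΔP = 32; V ≈ 5.8 × 32^0.612 ≈ 48.37 kt.
Cyclone Alma: ΔP = 102; V ≈ 5.8 × 102^0.664 ≈ 125.07 kt.
Difference ≈ 48.37 − 125.07 = -76.70 → -77 kt.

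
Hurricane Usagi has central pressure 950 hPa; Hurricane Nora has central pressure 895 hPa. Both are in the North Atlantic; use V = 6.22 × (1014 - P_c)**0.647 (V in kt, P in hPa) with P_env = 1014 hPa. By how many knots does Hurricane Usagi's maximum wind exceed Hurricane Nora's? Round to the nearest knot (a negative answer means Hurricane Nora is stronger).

Hurricane Usagi: ΔP = 64; V ≈ 6.22 × 64^0.647 ≈ 91.70 kt.
Hurricane Nora: ΔP = 119; V ≈ 6.22 × 119^0.647 ≈ 136.98 kt.
Difference ≈ 91.70 − 136.98 = -45.28 → -45 kt.

-45 kt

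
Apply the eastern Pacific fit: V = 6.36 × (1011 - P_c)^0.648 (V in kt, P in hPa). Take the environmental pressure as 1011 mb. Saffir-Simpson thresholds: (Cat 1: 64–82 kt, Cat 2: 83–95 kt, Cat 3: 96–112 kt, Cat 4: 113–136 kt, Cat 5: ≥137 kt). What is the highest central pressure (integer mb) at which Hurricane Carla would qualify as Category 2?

Category 2 begins at V = 83 kt.
Required ΔP = (83/6.36)^(1/0.648) = 13.050^1.543 ≈ 52.68 mb.
P_c ≤ 1011 − 52.68 = 958.32, so the highest integer P_c is 958 mb.

958 mb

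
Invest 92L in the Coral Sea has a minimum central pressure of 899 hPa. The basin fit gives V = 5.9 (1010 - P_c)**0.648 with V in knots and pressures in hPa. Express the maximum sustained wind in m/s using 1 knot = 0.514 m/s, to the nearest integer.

ΔP = 1010 − 899 = 111 hPa.
V ≈ 5.9 × 111^0.648 = 5.9 × 21.153 ≈ 124.802 kt.
124.802 × 0.514 ≈ 64.15 m/s → 64 m/s.

64 m/s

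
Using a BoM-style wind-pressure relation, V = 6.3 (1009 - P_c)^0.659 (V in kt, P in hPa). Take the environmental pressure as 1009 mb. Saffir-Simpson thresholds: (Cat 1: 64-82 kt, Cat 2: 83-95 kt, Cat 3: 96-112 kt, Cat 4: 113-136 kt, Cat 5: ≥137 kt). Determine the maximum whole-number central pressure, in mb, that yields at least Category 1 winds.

Category 1 begins at V = 64 kt.
Required ΔP = (64/6.3)^(1/0.659) = 10.159^1.517 ≈ 33.72 mb.
P_c ≤ 1009 − 33.72 = 975.28, so the highest integer P_c is 975 mb.

975 mb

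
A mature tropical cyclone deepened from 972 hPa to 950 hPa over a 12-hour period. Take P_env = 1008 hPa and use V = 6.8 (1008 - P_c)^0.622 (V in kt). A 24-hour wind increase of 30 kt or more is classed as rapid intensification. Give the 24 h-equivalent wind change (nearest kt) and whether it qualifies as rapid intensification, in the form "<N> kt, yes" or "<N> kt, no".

44 kt, yes

V₁: ΔP = 36, V ≈ 6.8 × 36^0.622 ≈ 63.17 kt.
V₂: ΔP = 58, V ≈ 6.8 × 58^0.622 ≈ 84.99 kt.
ΔV over 12 h = 21.82 kt → 24 h equivalent = 21.82 × 24/12 ≈ 43.64 kt.
44 kt ≥ 30 kt ⇒ rapid intensification.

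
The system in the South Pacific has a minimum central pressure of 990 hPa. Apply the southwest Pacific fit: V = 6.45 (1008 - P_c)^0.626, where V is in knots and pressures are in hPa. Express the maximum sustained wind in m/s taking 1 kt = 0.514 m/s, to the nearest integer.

ΔP = 1008 − 990 = 18 hPa.
V ≈ 6.45 × 18^0.626 = 6.45 × 6.107 ≈ 39.388 kt.
39.388 × 0.514 ≈ 20.25 m/s → 20 m/s.

20 m/s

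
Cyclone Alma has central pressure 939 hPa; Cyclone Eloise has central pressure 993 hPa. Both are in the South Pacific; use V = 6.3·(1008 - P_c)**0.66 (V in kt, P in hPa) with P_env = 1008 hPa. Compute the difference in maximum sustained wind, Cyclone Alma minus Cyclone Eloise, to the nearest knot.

65 kt

Cyclone Alma: ΔP = 69; V ≈ 6.3 × 69^0.66 ≈ 103.03 kt.
Cyclone Eloise: ΔP = 15; V ≈ 6.3 × 15^0.66 ≈ 37.63 kt.
Difference ≈ 103.03 − 37.63 = 65.40 → 65 kt.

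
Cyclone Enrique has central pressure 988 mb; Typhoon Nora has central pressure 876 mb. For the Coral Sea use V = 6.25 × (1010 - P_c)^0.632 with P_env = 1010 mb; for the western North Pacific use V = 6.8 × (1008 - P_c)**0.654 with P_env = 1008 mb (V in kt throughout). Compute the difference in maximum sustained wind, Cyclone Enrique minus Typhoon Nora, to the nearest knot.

-122 kt

Cyclone Enrique: ΔP = 22; V ≈ 6.25 × 22^0.632 ≈ 44.09 kt.
Typhoon Nora: ΔP = 132; V ≈ 6.8 × 132^0.654 ≈ 165.72 kt.
Difference ≈ 44.09 − 165.72 = -121.63 → -122 kt.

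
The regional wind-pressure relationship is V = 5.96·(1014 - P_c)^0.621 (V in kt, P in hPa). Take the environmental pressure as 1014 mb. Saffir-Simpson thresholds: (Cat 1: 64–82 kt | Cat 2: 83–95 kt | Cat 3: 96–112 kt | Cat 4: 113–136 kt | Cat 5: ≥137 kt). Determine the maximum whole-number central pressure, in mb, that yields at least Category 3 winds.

926 mb

Category 3 begins at V = 96 kt.
Required ΔP = (96/5.96)^(1/0.621) = 16.107^1.610 ≈ 87.84 mb.
P_c ≤ 1014 − 87.84 = 926.16, so the highest integer P_c is 926 mb.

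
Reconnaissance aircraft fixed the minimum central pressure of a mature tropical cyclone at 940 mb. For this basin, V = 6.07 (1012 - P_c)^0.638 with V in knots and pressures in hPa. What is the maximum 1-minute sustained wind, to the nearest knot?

93 kt

ΔP = 1012 − 940 = 72 mb.
72^0.638 ≈ 15.310.
V ≈ 6.07 × 15.310 ≈ 92.9 kt.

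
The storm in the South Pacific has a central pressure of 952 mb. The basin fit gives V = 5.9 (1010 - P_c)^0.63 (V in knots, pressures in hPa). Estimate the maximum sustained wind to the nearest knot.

76 kt

ΔP = 1010 − 952 = 58 mb.
58^0.63 ≈ 12.911.
V ≈ 5.9 × 12.911 ≈ 76.2 kt.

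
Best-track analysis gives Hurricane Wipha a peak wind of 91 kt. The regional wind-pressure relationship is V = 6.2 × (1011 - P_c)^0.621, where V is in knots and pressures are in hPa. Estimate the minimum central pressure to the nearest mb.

ΔP = (V / 6.2)^(1/0.621) = (91/6.2)^1.610.
91/6.2 = 14.677; 14.677^1.610 ≈ 75.62 mb.
P_c = 1011 − 75.62 = 935.38 ≈ 935 mb.

935 mb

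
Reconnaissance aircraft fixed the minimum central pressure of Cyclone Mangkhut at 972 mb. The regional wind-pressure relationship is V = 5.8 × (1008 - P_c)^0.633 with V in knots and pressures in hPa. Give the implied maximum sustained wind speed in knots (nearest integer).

56 kt

ΔP = 1008 − 972 = 36 mb.
36^0.633 ≈ 9.664.
V ≈ 5.8 × 9.664 ≈ 56.0 kt.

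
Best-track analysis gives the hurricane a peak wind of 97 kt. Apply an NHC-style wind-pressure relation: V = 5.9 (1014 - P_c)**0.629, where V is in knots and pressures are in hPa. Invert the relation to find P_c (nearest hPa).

928 hPa

ΔP = (V / 5.9)^(1/0.629) = (97/5.9)^1.590.
97/5.9 = 16.441; 16.441^1.590 ≈ 85.72 hPa.
P_c = 1014 − 85.72 = 928.28 ≈ 928 hPa.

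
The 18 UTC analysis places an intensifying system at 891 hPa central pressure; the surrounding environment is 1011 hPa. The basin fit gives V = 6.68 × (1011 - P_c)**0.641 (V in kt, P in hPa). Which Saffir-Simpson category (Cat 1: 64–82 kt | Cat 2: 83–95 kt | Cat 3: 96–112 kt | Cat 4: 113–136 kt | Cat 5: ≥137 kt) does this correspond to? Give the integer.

5

ΔP = 1011 − 891 = 120 hPa.
V ≈ 6.68 × 120^0.641 = 6.68 × 21.52 ≈ 144 kt.
144 kt falls in the Category 5 band.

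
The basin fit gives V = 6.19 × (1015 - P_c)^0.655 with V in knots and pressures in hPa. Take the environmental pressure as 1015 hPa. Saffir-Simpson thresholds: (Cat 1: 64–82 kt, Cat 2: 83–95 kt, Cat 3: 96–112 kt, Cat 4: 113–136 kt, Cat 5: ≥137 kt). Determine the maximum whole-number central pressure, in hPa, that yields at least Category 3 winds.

949 hPa

Category 3 begins at V = 96 kt.
Required ΔP = (96/6.19)^(1/0.655) = 15.509^1.527 ≈ 65.72 hPa.
P_c ≤ 1015 − 65.72 = 949.28, so the highest integer P_c is 949 hPa.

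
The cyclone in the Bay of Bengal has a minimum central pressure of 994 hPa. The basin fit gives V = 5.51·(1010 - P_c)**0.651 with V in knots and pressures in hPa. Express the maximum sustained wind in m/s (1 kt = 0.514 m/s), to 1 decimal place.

ΔP = 1010 − 994 = 16 hPa.
V ≈ 5.51 × 16^0.651 = 5.51 × 6.080 ≈ 33.499 kt.
33.499 × 0.514 ≈ 17.22 m/s → 17.2 m/s.

17.2 m/s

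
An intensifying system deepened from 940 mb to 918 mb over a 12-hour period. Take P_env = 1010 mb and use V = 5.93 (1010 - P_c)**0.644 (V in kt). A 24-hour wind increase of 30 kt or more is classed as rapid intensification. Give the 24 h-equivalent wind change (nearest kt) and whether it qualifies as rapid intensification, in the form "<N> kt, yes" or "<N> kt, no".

V₁: ΔP = 70, V ≈ 5.93 × 70^0.644 ≈ 91.47 kt.
V₂: ΔP = 92, V ≈ 5.93 × 92^0.644 ≈ 109.08 kt.
ΔV over 12 h = 17.61 kt → 24 h equivalent = 17.61 × 24/12 ≈ 35.22 kt.
35 kt ≥ 30 kt ⇒ rapid intensification.

35 kt, yes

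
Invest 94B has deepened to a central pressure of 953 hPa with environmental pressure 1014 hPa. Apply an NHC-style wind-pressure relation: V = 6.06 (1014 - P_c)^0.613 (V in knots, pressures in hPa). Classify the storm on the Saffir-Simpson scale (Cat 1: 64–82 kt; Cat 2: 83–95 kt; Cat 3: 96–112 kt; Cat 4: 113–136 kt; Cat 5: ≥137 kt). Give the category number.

ΔP = 1014 − 953 = 61 hPa.
V ≈ 6.06 × 61^0.613 = 6.06 × 12.43 ≈ 75 kt.
75 kt falls in the Category 1 band.

1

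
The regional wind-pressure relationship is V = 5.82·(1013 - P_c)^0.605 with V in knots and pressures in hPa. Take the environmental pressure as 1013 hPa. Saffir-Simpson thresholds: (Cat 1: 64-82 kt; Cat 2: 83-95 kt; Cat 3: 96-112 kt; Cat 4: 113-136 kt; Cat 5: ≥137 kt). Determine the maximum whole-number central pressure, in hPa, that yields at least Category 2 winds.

Category 2 begins at V = 83 kt.
Required ΔP = (83/5.82)^(1/0.605) = 14.261^1.653 ≈ 80.85 hPa.
P_c ≤ 1013 − 80.85 = 932.15, so the highest integer P_c is 932 hPa.

932 hPa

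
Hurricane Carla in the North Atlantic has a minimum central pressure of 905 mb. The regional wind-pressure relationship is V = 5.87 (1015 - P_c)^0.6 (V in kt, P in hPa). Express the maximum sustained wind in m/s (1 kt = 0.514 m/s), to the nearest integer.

51 m/s

ΔP = 1015 − 905 = 110 mb.
V ≈ 5.87 × 110^0.6 = 5.87 × 16.782 ≈ 98.509 kt.
98.509 × 0.514 ≈ 50.63 m/s → 51 m/s.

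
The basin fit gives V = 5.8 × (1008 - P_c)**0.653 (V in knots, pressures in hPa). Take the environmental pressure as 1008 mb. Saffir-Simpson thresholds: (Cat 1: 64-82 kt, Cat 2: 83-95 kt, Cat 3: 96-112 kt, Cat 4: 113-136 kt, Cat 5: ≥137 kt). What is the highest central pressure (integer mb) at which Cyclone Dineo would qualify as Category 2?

949 mb

Category 2 begins at V = 83 kt.
Required ΔP = (83/5.8)^(1/0.653) = 14.310^1.531 ≈ 58.85 mb.
P_c ≤ 1008 − 58.85 = 949.15, so the highest integer P_c is 949 mb.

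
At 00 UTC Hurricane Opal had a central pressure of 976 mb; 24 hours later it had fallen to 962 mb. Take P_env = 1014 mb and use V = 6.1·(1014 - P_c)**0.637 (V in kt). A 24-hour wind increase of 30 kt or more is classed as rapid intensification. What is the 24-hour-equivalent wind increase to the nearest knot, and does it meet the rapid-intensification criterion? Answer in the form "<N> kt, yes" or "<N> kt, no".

V₁: ΔP = 38, V ≈ 6.1 × 38^0.637 ≈ 61.89 kt.
V₂: ΔP = 52, V ≈ 6.1 × 52^0.637 ≈ 75.58 kt.
ΔV over 24 h = 13.69 kt → 24 h equivalent = 13.69 × 24/24 ≈ 13.69 kt.
14 kt < 30 kt ⇒ not rapid intensification.

14 kt, no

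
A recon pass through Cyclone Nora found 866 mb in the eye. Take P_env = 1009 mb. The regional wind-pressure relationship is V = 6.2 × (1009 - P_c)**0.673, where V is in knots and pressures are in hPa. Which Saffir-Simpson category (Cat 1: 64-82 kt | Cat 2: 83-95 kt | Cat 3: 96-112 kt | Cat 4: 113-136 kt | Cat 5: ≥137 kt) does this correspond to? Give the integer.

ΔP = 1009 − 866 = 143 mb.
V ≈ 6.2 × 143^0.673 = 6.2 × 28.22 ≈ 175 kt.
175 kt falls in the Category 5 band.

5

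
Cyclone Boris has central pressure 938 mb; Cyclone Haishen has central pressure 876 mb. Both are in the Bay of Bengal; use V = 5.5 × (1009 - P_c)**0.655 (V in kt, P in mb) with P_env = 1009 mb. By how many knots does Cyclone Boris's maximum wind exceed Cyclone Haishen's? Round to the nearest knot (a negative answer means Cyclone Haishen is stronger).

-46 kt

Cyclone Boris: ΔP = 71; V ≈ 5.5 × 71^0.655 ≈ 89.73 kt.
Cyclone Haishen: ΔP = 133; V ≈ 5.5 × 133^0.655 ≈ 135.36 kt.
Difference ≈ 89.73 − 135.36 = -45.63 → -46 kt.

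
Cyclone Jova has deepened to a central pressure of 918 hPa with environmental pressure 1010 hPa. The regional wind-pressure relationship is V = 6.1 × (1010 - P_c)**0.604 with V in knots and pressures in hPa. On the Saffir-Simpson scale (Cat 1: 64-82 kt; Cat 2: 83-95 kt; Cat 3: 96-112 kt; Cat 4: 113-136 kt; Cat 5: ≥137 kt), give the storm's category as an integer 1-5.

2

ΔP = 1010 − 918 = 92 hPa.
V ≈ 6.1 × 92^0.604 = 6.1 × 15.35 ≈ 94 kt.
94 kt falls in the Category 2 band.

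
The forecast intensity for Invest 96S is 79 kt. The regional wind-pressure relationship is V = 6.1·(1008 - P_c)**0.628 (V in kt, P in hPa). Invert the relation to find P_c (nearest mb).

949 mb

ΔP = (V / 6.1)^(1/0.628) = (79/6.1)^1.592.
79/6.1 = 12.951; 12.951^1.592 ≈ 59.04 mb.
P_c = 1008 − 59.04 = 948.96 ≈ 949 mb.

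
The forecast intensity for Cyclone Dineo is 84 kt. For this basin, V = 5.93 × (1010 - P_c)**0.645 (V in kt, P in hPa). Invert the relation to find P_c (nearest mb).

949 mb

ΔP = (V / 5.93)^(1/0.645) = (84/5.93)^1.550.
84/5.93 = 14.165; 14.165^1.550 ≈ 60.93 mb.
P_c = 1010 − 60.93 = 949.07 ≈ 949 mb.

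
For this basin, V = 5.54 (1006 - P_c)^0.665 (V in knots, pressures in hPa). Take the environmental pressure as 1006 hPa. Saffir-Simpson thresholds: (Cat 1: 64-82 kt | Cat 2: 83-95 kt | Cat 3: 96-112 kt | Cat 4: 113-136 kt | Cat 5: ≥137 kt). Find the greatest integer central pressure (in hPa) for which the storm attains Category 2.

Category 2 begins at V = 83 kt.
Required ΔP = (83/5.54)^(1/0.665) = 14.982^1.504 ≈ 58.58 hPa.
P_c ≤ 1006 − 58.58 = 947.42, so the highest integer P_c is 947 hPa.

947 hPa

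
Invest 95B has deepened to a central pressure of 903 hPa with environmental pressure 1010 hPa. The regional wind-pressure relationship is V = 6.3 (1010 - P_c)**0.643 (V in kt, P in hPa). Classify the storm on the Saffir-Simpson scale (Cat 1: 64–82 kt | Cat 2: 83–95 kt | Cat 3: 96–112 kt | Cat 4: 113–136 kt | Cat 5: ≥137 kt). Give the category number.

4

ΔP = 1010 − 903 = 107 hPa.
V ≈ 6.3 × 107^0.643 = 6.3 × 20.18 ≈ 127 kt.
127 kt falls in the Category 4 band.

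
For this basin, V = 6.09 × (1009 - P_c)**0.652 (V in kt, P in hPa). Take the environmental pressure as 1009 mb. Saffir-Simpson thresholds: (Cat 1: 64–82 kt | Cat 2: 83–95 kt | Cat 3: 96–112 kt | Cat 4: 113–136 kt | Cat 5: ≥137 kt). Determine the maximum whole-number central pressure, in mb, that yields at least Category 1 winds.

Category 1 begins at V = 64 kt.
Required ΔP = (64/6.09)^(1/0.652) = 10.509^1.534 ≈ 36.88 mb.
P_c ≤ 1009 − 36.88 = 972.12, so the highest integer P_c is 972 mb.

972 mb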